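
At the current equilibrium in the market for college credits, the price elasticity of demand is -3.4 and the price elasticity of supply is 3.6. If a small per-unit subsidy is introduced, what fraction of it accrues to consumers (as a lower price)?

For a small subsidy around the equilibrium, the benefit split depends on the relative slopes, which at a point are proportional to the elasticities.
Buyer share = εs/(εs + |εd|) = 3.6/(3.6 + 3.4) = 18/35; seller share = |εd|/(εs + |εd|) = 17/35.

Consumer share = 18/35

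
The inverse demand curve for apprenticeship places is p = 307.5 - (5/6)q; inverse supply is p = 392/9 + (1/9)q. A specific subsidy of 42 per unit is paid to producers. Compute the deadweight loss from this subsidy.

Deadweight loss = 15876/17

Pre-subsidy: 307.5 - (5/6)q = 392/9 + (1/9)q gives q* = 4751/17 and p* = 3805/51.
With the subsidy, sellers receive ps = pb + 42 for each unit, where pb is the price buyers pay.
On the curves, pb = 307.5 - (5/6)q and ps = 392/9 + (1/9)q; the wedge ps − pb = 42 gives 392/9 + (1/9)q − (307.5 - (5/6)q) = 42, so q' = 5507/17.
Then pb = 307.5 − (5/6)·(5507/17) = 1915/51 and ps = 392/9 + (1/9)·(5507/17) = 4057/51.
The subsidy expands output by 5507/17 − 4751/17 = 756/17 past the efficient level; on those units the gap between marginal cost and willingness to pay runs from 0 up to 42.
DWL = ½ × 42 × 756/17 = 15876/17.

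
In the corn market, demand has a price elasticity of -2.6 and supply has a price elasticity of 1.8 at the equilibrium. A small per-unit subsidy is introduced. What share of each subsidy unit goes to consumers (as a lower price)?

Consumer share = 9/22

For a small subsidy around the equilibrium, the benefit split depends on the relative slopes, which at a point are proportional to the elasticities.
Buyer share = εs/(εs + |εd|) = 1.8/(1.8 + 2.6) = 9/22; seller share = |εd|/(εs + |εd|) = 13/22.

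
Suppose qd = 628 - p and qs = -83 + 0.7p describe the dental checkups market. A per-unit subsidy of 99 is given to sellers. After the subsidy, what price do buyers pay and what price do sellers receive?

Pre-subsidy: 628 - p = -83 + 0.7p gives p* = 7110/17, q* = 3566/17.
With the subsidy, sellers receive ps = pb + 99 for each unit, where pb is the price buyers pay.
Supply in terms of pb becomes qs = -83 + 0.7(pb + 99) = -13.7 + 0.7pb. Setting this equal to demand: 628 - pb = -13.7 + 0.7pb, so pb = 6417/17.
Sellers receive ps = 6417/17 + 99 = 8100/17; q' = 628 − 1·(6417/17) = 4259/17.

Buyers pay 6417/17; sellers receive 8100/17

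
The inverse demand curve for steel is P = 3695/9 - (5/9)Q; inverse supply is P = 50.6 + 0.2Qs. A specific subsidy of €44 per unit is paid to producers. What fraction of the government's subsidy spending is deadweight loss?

DWL / government spending = 495/9089

Pre-subsidy: 3695/9 - (5/9)Q = 50.6 + 0.2Q gives Q* = 8099/17 and P* = 2480/17.
With the subsidy, sellers receive Ps = Pb + 44 for each unit, where Pb is the price buyers pay.
On the curves, Pb = 3695/9 - (5/9)Q and Ps = 50.6 + 0.2Q; the wedge Ps − Pb = 44 gives 50.6 + 0.2Q − (3695/9 - (5/9)Q) = 44, so Q' = 9089/17.
Then Pb = 3695/9 − (5/9)·(9089/17) = 1930/17 and Ps = 50.6 + 0.2·(9089/17) = 2678/17.
ΔCS = ½(8099/17 + 9089/17)(2480/17 − 1930/17) = 4726700/289; ΔPS = ½(8099/17 + 9089/17)(2678/17 − 2480/17) = 1701612/289.
Government spending = 44 × 9089/17 = 399916/17.
DWL = ½ × 44 × (9089/17 − 8099/17) = 21780/17; fraction = (21780/17) / (399916/17) = 495/9089.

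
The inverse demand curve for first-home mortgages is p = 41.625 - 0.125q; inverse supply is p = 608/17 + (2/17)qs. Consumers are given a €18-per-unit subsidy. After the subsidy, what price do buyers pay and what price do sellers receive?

Buyers pay 88/3; sellers receive 142/3

Pre-subsidy: 41.625 - 0.125q = 608/17 + (2/17)q gives q* = 797/33 and p* = 1274/33.
With the rebate, buyers effectively pay pb = ps − 18, where ps is the price sellers receive.
On the curves, pb = 41.625 - 0.125q and ps = 608/17 + (2/17)q; the wedge ps − pb = 18 gives 608/17 + (2/17)q − (41.625 - 0.125q) = 18, so q' = 295/3.
Then pb = 41.625 − 0.125·(295/3) = 88/3 and ps = 608/17 + (2/17)·(295/3) = 142/3.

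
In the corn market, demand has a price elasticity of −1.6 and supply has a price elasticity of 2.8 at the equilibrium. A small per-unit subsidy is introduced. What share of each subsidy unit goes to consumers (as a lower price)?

Consumer share = 7/11

For a small subsidy around the equilibrium, the benefit split depends on the relative slopes, which at a point are proportional to the elasticities.
Buyer share = εs/(εs + |εd|) = 2.8/(2.8 + 1.6) = 7/11; seller share = |εd|/(εs + |εd|) = 4/11.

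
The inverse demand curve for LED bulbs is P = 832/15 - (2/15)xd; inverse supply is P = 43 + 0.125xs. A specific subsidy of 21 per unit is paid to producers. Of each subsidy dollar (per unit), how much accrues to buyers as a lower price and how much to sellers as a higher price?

Buyers gain 336/31 per unit; sellers gain 315/31 per unit

Pre-subsidy: 832/15 - (2/15)x = 43 + 0.125x gives x* = 1496/31 and P* = 1520/31.
With the subsidy, sellers receive Ps = Pb + 21 for each unit, where Pb is the price buyers pay.
On the curves, Pb = 832/15 - (2/15)x and Ps = 43 + 0.125x; the wedge Ps − Pb = 21 gives 43 + 0.125x − (832/15 - (2/15)x) = 21, so x' = 4016/31.
Then Pb = 832/15 − (2/15)·(4016/31) = 1184/31 and Ps = 43 + 0.125·(4016/31) = 1835/31.
Buyers' price falls by P* − Pb = 1520/31 − 1184/31 = 336/31; sellers' price rises by Ps − P* = 1835/31 − 1520/31 = 315/31.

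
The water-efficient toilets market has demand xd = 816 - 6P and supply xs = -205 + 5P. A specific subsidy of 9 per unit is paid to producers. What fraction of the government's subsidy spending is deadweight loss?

Pre-subsidy: 816 - 6P = -205 + 5P gives P* = 1021/11, x* = 2850/11.
With the subsidy, sellers receive Ps = Pb + 9 for each unit, where Pb is the price buyers pay.
Supply in terms of Pb becomes xs = -205 + 5(Pb + 9) = -160 + 5Pb. Setting this equal to demand: 816 - 6Pb = -160 + 5Pb, so Pb = 976/11.
Sellers receive Ps = 976/11 + 9 = 1075/11; x' = 816 − 6·(976/11) = 3120/11.
ΔCS = ½(2850/11 + 3120/11)(1021/11 − 976/11) = 134325/121; ΔPS = ½(2850/11 + 3120/11)(1075/11 − 1021/11) = 161190/121.
Government spending = 9 × 3120/11 = 28080/11.
DWL = ½ × 9 × (3120/11 − 2850/11) = 1215/11; fraction = (1215/11) / (28080/11) = 9/208.

DWL / government spending = 9/208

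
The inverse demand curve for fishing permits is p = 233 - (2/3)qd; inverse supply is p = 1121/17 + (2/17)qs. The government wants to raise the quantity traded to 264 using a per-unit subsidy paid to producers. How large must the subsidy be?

Required subsidy s = 40 per unit

At q = 264, from the demand curve buyers pay pb = 233 − (2/3)·264 = 57; from the supply curve sellers need ps = 1121/17 + (2/17)·264 = 97.
The subsidy must fill the gap: s = ps − pb = 97 − 57 = 40.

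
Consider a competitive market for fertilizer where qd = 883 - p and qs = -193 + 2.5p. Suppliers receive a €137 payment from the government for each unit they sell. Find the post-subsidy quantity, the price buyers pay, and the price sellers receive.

q' = 4714/7; buyers pay 1467/7; sellers receive 2426/7

Pre-subsidy: 883 - p = -193 + 2.5p gives p* = 2152/7, q* = 4029/7.
With the subsidy, sellers receive ps = pb + 137 for each unit, where pb is the price buyers pay.
Supply in terms of pb becomes qs = -193 + 2.5(pb + 137) = 149.5 + 2.5pb. Setting this equal to demand: 883 - pb = 149.5 + 2.5pb, so pb = 1467/7.
Sellers receive ps = 1467/7 + 137 = 2426/7; q' = 883 − 1·(1467/7) = 4714/7.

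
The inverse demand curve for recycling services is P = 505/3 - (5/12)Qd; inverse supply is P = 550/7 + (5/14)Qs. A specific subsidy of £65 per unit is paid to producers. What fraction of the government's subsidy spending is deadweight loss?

DWL / government spending = 0.21

Pre-subsidy: 505/3 - (5/12)Q = 550/7 + (5/14)Q gives Q* = 116 and P* = 120.
With the subsidy, sellers receive Ps = Pb + 65 for each unit, where Pb is the price buyers pay.
On the curves, Pb = 505/3 - (5/12)Q and Ps = 550/7 + (5/14)Q; the wedge Ps − Pb = 65 gives 550/7 + (5/14)Q − (505/3 - (5/12)Q) = 65, so Q' = 200.
Then Pb = 505/3 − (5/12)·200 = 85 and Ps = 550/7 + (5/14)·200 = 150.
ΔCS = ½(116 + 200)(120 − 85) = 5530; ΔPS = ½(116 + 200)(150 − 120) = 4740.
Government spending = 65 × 200 = 13000.
DWL = ½ × 65 × (200 − 116) = 2730; fraction = 2730 / 13000 = 0.21.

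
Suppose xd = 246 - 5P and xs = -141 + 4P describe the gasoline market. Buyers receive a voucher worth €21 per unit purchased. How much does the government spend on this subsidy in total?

Pre-subsidy: 246 - 5P = -141 + 4P gives P* = 43, x* = 31.
With the rebate, buyers effectively pay Pb = Ps − 21, where Ps is the price sellers receive.
Demand in terms of Ps becomes xd = 246 − 5(Ps − 21) = 351 - 5Ps. Setting this equal to supply: 351 - 5Ps = -141 + 4Ps, so Ps = 164/3.
Buyers pay Pb = 164/3 − 21 = 101/3; x' = -141 + 4·(164/3) = 233/3.
Government outlay = subsidy × quantity = 21 × 233/3 = 1631.

Government cost = €1631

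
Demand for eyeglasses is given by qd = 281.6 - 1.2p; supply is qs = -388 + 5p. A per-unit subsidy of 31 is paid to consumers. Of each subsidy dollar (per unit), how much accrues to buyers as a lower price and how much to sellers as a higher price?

Pre-subsidy: 281.6 - 1.2p = -388 + 5p gives p* = 108, q* = 152.
With the rebate, buyers effectively pay pb = ps − 31, where ps is the price sellers receive.
Demand in terms of ps becomes qd = 281.6 − 1.2(ps − 31) = 318.8 - 1.2ps. Setting this equal to supply: 318.8 - 1.2ps = -388 + 5ps, so ps = 114.
Buyers pay pb = 114 − 31 = 83; q' = -388 + 5·114 = 182.
Buyers' price falls by p* − pb = 108 − 83 = 25; sellers' price rises by ps − p* = 114 − 108 = 6.

Buyers gain 25 per unit; sellers gain 6 per unit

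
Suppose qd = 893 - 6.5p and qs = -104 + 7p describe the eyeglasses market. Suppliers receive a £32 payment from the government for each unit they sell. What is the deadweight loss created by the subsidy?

Pre-subsidy: 893 - 6.5p = -104 + 7p gives p* = 1994/27, q* = 11150/27.
With the subsidy, sellers receive ps = pb + 32 for each unit, where pb is the price buyers pay.
Supply in terms of pb becomes qs = -104 + 7(pb + 32) = 120 + 7pb. Setting this equal to demand: 893 - 6.5pb = 120 + 7pb, so pb = 1546/27.
Sellers receive ps = 1546/27 + 32 = 2410/27; q' = 893 − 6.5·(1546/27) = 14062/27.
The subsidy expands output by 14062/27 − 11150/27 = 2912/27 past the efficient level; on those units the gap between marginal cost and willingness to pay runs from 0 up to 32.
DWL = ½ × 32 × 2912/27 = 46592/27.

Deadweight loss = 46592/27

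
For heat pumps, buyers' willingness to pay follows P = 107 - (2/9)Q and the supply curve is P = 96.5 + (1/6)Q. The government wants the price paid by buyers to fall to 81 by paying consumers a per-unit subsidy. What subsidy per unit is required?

Required subsidy s = 35 per unit

At a buyer price of 81, quantity demanded is 481.5 − 4.5·81 = 117.
Sellers supply 117 only when they receive Ps = 96.5 + (1/6)·117 = 116.
s = Ps − Pb = 116 − 81 = 35.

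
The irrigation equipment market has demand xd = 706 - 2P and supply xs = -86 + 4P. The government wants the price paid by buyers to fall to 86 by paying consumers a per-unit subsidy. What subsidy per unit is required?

Required subsidy s = 69 per unit

At a buyer price of 86, quantity demanded is 706 − 2·86 = 534.
Sellers supply 534 only when they receive Ps with -86 + 4·Ps = 534, i.e. Ps = 155.
s = Ps − Pb = 155 − 86 = 69.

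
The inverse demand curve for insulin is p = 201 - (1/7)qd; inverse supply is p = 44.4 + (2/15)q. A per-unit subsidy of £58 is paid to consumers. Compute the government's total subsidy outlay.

Pre-subsidy: 201 - (1/7)q = 44.4 + (2/15)q gives q* = 567 and p* = 120.
With the rebate, buyers effectively pay pb = ps − 58, where ps is the price sellers receive.
On the curves, pb = 201 - (1/7)q and ps = 44.4 + (2/15)q; the wedge ps − pb = 58 gives 44.4 + (2/15)q − (201 - (1/7)q) = 58, so q' = 777.
Then pb = 201 − (1/7)·777 = 90 and ps = 44.4 + (2/15)·777 = 148.
Government outlay = subsidy × quantity = 58 × 777 = 45066.

Government cost = £45066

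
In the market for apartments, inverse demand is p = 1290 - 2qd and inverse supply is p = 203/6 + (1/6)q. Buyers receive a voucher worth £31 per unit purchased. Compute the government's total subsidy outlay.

Pre-subsidy: 1290 - 2q = 203/6 + (1/6)q gives q* = 7537/13 and p* = 1696/13.
With the rebate, buyers effectively pay pb = ps − 31, where ps is the price sellers receive.
On the curves, pb = 1290 - 2q and ps = 203/6 + (1/6)q; the wedge ps − pb = 31 gives 203/6 + (1/6)q − (1290 - 2q) = 31, so q' = 7723/13.
Then pb = 1290 − 2·(7723/13) = 1324/13 and ps = 203/6 + (1/6)·(7723/13) = 1727/13.
Government outlay = subsidy × quantity = 31 × 7723/13 = 239413/13.

Government cost = 239413/13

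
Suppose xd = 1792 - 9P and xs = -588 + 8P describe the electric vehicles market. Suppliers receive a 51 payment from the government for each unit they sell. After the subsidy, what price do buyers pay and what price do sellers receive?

Pre-subsidy: 1792 - 9P = -588 + 8P gives P* = 140, x* = 532.
With the subsidy, sellers receive Ps = Pb + 51 for each unit, where Pb is the price buyers pay.
Supply in terms of Pb becomes xs = -588 + 8(Pb + 51) = -180 + 8Pb. Setting this equal to demand: 1792 - 9Pb = -180 + 8Pb, so Pb = 116.
Sellers receive Ps = 116 + 51 = 167; x' = 1792 − 9·116 = 748.

Buyers pay 116; sellers receive 167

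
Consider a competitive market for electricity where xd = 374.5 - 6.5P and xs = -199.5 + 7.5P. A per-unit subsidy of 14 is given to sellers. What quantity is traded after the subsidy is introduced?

Pre-subsidy: 374.5 - 6.5P = -199.5 + 7.5P gives P* = 41, x* = 108.
With the subsidy, sellers receive Ps = Pb + 14 for each unit, where Pb is the price buyers pay.
Supply in terms of Pb becomes xs = -199.5 + 7.5(Pb + 14) = -94.5 + 7.5Pb. Setting this equal to demand: 374.5 - 6.5Pb = -94.5 + 7.5Pb, so Pb = 33.5.
Sellers receive Ps = 33.5 + 14 = 47.5; x' = 374.5 − 6.5·33.5 = 156.75.

x' = 156.75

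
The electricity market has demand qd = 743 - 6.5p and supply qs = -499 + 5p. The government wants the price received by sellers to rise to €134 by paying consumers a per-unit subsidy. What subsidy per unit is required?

Required subsidy s = €46 per unit

At a seller price of 134, quantity supplied is -499 + 5·134 = 171.
Buyers absorb 171 only when they pay pb with 743 − 6.5·pb = 171, i.e. pb = 88.
s = ps − pb = 134 − 88 = 46.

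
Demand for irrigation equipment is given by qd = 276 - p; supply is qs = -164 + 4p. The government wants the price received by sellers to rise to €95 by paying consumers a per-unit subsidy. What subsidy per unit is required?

Required subsidy s = €35 per unit

At a seller price of 95, quantity supplied is -164 + 4·95 = 216.
Buyers absorb 216 only when they pay pb with 276 − 1·pb = 216, i.e. pb = 60.
s = ps − pb = 95 − 60 = 35.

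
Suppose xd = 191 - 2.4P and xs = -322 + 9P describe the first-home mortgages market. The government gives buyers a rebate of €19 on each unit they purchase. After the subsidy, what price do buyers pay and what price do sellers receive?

Pre-subsidy: 191 - 2.4P = -322 + 9P gives P* = 45, x* = 83.
With the rebate, buyers effectively pay Pb = Ps − 19, where Ps is the price sellers receive.
Demand in terms of Ps becomes xd = 191 − 2.4(Ps − 19) = 236.6 - 2.4Ps. Setting this equal to supply: 236.6 - 2.4Ps = -322 + 9Ps, so Ps = 49.
Buyers pay Pb = 49 − 19 = 30; x' = -322 + 9·49 = 119.

Buyers pay €30; sellers receive €49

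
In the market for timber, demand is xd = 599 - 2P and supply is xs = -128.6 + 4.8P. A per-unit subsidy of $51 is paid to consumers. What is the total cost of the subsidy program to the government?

Government cost = $23307

Pre-subsidy: 599 - 2P = -128.6 + 4.8P gives P* = 107, x* = 385.
With the rebate, buyers effectively pay Pb = Ps − 51, where Ps is the price sellers receive.
Demand in terms of Ps becomes xd = 599 − 2(Ps − 51) = 701 - 2Ps. Setting this equal to supply: 701 - 2Ps = -128.6 + 4.8Ps, so Ps = 122.
Buyers pay Pb = 122 − 51 = 71; x' = -128.6 + 4.8·122 = 457.
Government outlay = subsidy × quantity = 51 × 457 = 23307.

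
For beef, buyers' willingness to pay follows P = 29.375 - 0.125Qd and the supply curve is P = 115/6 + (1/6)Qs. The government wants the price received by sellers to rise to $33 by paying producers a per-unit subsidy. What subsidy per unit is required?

At a seller price of 33, quantity supplied is -115 + 6·33 = 83.
Buyers absorb 83 only when they pay Pb = 29.375 − 0.125·83 = 19.
s = Ps − Pb = 33 − 19 = 14.

Required subsidy s = $14 per unit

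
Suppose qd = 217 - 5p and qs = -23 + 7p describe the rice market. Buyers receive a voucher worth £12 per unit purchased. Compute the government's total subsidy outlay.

Government cost = £1824

Pre-subsidy: 217 - 5p = -23 + 7p gives p* = 20, q* = 117.
With the rebate, buyers effectively pay pb = ps − 12, where ps is the price sellers receive.
Demand in terms of ps becomes qd = 217 − 5(ps − 12) = 277 - 5ps. Setting this equal to supply: 277 - 5ps = -23 + 7ps, so ps = 25.
Buyers pay pb = 25 − 12 = 13; q' = -23 + 7·25 = 152.
Government outlay = subsidy × quantity = 12 × 152 = 1824.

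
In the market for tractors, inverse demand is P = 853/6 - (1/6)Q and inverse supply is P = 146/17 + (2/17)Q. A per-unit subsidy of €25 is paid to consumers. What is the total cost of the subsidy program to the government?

Pre-subsidy: 853/6 - (1/6)Q = 146/17 + (2/17)Q gives Q* = 13625/29 and P* = 1852/29.
With the rebate, buyers effectively pay Pb = Ps − 25, where Ps is the price sellers receive.
On the curves, Pb = 853/6 - (1/6)Q and Ps = 146/17 + (2/17)Q; the wedge Ps − Pb = 25 gives 146/17 + (2/17)Q − (853/6 - (1/6)Q) = 25, so Q' = 16175/29.
Then Pb = 853/6 − (1/6)·(16175/29) = 1427/29 and Ps = 146/17 + (2/17)·(16175/29) = 2152/29.
Government outlay = subsidy × quantity = 25 × 16175/29 = 404375/29.

Government cost = 404375/29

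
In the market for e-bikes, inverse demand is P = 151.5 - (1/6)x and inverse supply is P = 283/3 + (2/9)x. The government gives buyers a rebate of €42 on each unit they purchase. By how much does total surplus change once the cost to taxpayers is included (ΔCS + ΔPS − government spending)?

Net change in total surplus = -€2268

Pre-subsidy: 151.5 - (1/6)x = 283/3 + (2/9)x gives x* = 147 and P* = 127.
With the rebate, buyers effectively pay Pb = Ps − 42, where Ps is the price sellers receive.
On the curves, Pb = 151.5 - (1/6)x and Ps = 283/3 + (2/9)x; the wedge Ps − Pb = 42 gives 283/3 + (2/9)x − (151.5 - (1/6)x) = 42, so x' = 255.
Then Pb = 151.5 − (1/6)·255 = 109 and Ps = 283/3 + (2/9)·255 = 151.
ΔCS = ½(147 + 255)(127 − 109) = 3618; ΔPS = ½(147 + 255)(151 − 127) = 4824.
Government spending = 42 × 255 = 10710.
Net change = 3618 + 4824 − 10710 = -2268. The loss equals the DWL triangle ½·42·108.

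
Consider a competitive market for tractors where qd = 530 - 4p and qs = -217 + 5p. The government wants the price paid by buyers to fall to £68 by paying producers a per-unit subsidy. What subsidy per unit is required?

At a buyer price of 68, quantity demanded is 530 − 4·68 = 258.
Sellers supply 258 only when they receive ps with -217 + 5·ps = 258, i.e. ps = 95.
s = ps − pb = 95 − 68 = 27.

Required subsidy s = £27 per unit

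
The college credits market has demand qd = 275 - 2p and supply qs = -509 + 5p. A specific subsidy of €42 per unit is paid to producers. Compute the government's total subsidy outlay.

Government cost = €4662

Pre-subsidy: 275 - 2p = -509 + 5p gives p* = 112, q* = 51.
With the subsidy, sellers receive ps = pb + 42 for each unit, where pb is the price buyers pay.
Supply in terms of pb becomes qs = -509 + 5(pb + 42) = -299 + 5pb. Setting this equal to demand: 275 - 2pb = -299 + 5pb, so pb = 82.
Sellers receive ps = 82 + 42 = 124; q' = 275 − 2·82 = 111.
Government outlay = subsidy × quantity = 42 × 111 = 4662.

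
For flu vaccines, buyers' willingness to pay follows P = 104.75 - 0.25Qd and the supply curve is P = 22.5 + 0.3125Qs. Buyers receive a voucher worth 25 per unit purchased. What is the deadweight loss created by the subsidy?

Deadweight loss = 5000/9

Pre-subsidy: 104.75 - 0.25Q = 22.5 + 0.3125Q gives Q* = 1316/9 and P* = 2455/36.
With the rebate, buyers effectively pay Pb = Ps − 25, where Ps is the price sellers receive.
On the curves, Pb = 104.75 - 0.25Q and Ps = 22.5 + 0.3125Q; the wedge Ps − Pb = 25 gives 22.5 + 0.3125Q − (104.75 - 0.25Q) = 25, so Q' = 572/3.
Then Pb = 104.75 − 0.25·(572/3) = 685/12 and Ps = 22.5 + 0.3125·(572/3) = 985/12.
The subsidy expands output by 572/3 − 1316/9 = 400/9 past the efficient level; on those units the gap between marginal cost and willingness to pay runs from 0 up to 25.
DWL = ½ × 25 × 400/9 = 5000/9.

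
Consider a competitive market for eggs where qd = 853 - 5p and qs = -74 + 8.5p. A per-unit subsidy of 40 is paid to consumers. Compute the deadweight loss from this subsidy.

Deadweight loss = 68000/27

Pre-subsidy: 853 - 5p = -74 + 8.5p gives p* = 206/3, q* = 1529/3.
With the rebate, buyers effectively pay pb = ps − 40, where ps is the price sellers receive.
Demand in terms of ps becomes qd = 853 − 5(ps − 40) = 1053 - 5ps. Setting this equal to supply: 1053 - 5ps = -74 + 8.5ps, so ps = 2254/27.
Buyers pay pb = 2254/27 − 40 = 1174/27; q' = -74 + 8.5·(2254/27) = 17161/27.
The subsidy expands output by 17161/27 − 1529/3 = 3400/27 past the efficient level; on those units the gap between marginal cost and willingness to pay runs from 0 up to 40.
DWL = ½ × 40 × 3400/27 = 68000/27.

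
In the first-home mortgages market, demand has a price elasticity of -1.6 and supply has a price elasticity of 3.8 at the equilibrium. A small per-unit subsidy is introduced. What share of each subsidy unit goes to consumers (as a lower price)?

Consumer share = 19/27

For a small subsidy around the equilibrium, the benefit split depends on the relative slopes, which at a point are proportional to the elasticities.
Buyer share = εs/(εs + |εd|) = 3.8/(3.8 + 1.6) = 19/27; seller share = |εd|/(εs + |εd|) = 8/27.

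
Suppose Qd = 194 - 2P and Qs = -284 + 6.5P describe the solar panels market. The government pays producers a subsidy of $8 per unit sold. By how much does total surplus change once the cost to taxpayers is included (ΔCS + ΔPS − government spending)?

Net change in total surplus = -832/17

Pre-subsidy: 194 - 2P = -284 + 6.5P gives P* = 956/17, Q* = 1386/17.
With the subsidy, sellers receive Ps = Pb + 8 for each unit, where Pb is the price buyers pay.
Supply in terms of Pb becomes Qs = -284 + 6.5(Pb + 8) = -232 + 6.5Pb. Setting this equal to demand: 194 - 2Pb = -232 + 6.5Pb, so Pb = 852/17.
Sellers receive Ps = 852/17 + 8 = 988/17; Q' = 194 − 2·(852/17) = 1594/17.
ΔCS = ½(1386/17 + 1594/17)(956/17 − 852/17) = 154960/289; ΔPS = ½(1386/17 + 1594/17)(988/17 − 956/17) = 47680/289.
Government spending = 8 × 1594/17 = 12752/17.
Net change = 154960/289 + 47680/289 − 12752/17 = -832/17. The loss equals the DWL triangle ½·8·208/17.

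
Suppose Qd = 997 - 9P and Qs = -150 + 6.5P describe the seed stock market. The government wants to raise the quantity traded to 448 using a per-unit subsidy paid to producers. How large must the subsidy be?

At Q = 448, invert demand for the buyer price: Pb = (997 − 448)/9 = 61; invert supply for the seller price: Ps = (448 − (-150))/6.5 = 92.
The subsidy must fill the gap: s = Ps − Pb = 92 − 61 = 31.

Required subsidy s = 31 per unit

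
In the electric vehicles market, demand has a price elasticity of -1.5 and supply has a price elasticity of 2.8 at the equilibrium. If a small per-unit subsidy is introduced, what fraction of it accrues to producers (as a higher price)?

For a small subsidy around the equilibrium, the benefit split depends on the relative slopes, which at a point are proportional to the elasticities.
Buyer share = εs/(εs + |εd|) = 2.8/(2.8 + 1.5) = 28/43; seller share = |εd|/(εs + |εd|) = 15/43.
So producers capture 15/43 of the subsidy.

Producer share = 15/43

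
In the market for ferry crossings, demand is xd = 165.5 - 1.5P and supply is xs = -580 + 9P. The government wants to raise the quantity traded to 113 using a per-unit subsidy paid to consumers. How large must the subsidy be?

At x = 113, invert demand for the buyer price: Pb = (165.5 − 113)/1.5 = 35; invert supply for the seller price: Ps = (113 − (-580))/9 = 77.
The subsidy must fill the gap: s = Ps − Pb = 77 − 35 = 42.

Required subsidy s = 42 per unit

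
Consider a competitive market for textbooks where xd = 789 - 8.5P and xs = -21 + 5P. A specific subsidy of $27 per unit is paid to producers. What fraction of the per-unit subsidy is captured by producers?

Producer share = 17/27

Pre-subsidy: 789 - 8.5P = -21 + 5P gives P* = 60, x* = 279.
With the subsidy, sellers receive Ps = Pb + 27 for each unit, where Pb is the price buyers pay.
Supply in terms of Pb becomes xs = -21 + 5(Pb + 27) = 114 + 5Pb. Setting this equal to demand: 789 - 8.5Pb = 114 + 5Pb, so Pb = 50.
Sellers receive Ps = 50 + 27 = 77; x' = 789 − 8.5·50 = 364.
Buyers' price falls by P* − Pb = 60 − 50 = 10; sellers' price rises by Ps − P* = 77 − 60 = 17.
So producers capture 17/27 = 17/27 of each unit of subsidy.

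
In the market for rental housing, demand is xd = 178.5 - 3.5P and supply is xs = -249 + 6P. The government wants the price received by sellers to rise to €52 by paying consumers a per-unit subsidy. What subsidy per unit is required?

Required subsidy s = €19 per unit

At a seller price of 52, quantity supplied is -249 + 6·52 = 63.
Buyers absorb 63 only when they pay Pb with 178.5 − 3.5·Pb = 63, i.e. Pb = 33.
s = Ps − Pb = 52 − 33 = 19.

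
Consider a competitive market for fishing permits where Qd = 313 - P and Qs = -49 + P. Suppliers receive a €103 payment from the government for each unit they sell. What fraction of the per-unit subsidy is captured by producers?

Pre-subsidy: 313 - P = -49 + P gives P* = 181, Q* = 132.
With the subsidy, sellers receive Ps = Pb + 103 for each unit, where Pb is the price buyers pay.
Supply in terms of Pb becomes Qs = -49 + 1(Pb + 103) = 54 + Pb. Setting this equal to demand: 313 - Pb = 54 + Pb, so Pb = 129.5.
Sellers receive Ps = 129.5 + 103 = 232.5; Q' = 313 − 1·129.5 = 183.5.
Buyers' price falls by P* − Pb = 181 − 129.5 = 51.5; sellers' price rises by Ps − P* = 232.5 − 181 = 51.5.
So producers capture 51.5/103 = 0.5 of each unit of subsidy.

Producer share = 0.5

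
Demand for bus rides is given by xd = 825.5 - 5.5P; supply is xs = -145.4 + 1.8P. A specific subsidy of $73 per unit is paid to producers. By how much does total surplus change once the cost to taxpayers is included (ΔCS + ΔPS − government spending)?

Pre-subsidy: 825.5 - 5.5P = -145.4 + 1.8P gives P* = 133, x* = 94.
With the subsidy, sellers receive Ps = Pb + 73 for each unit, where Pb is the price buyers pay.
Supply in terms of Pb becomes xs = -145.4 + 1.8(Pb + 73) = -14 + 1.8Pb. Setting this equal to demand: 825.5 - 5.5Pb = -14 + 1.8Pb, so Pb = 115.
Sellers receive Ps = 115 + 73 = 188; x' = 825.5 − 5.5·115 = 193.
ΔCS = ½(94 + 193)(133 − 115) = 2583; ΔPS = ½(94 + 193)(188 − 133) = 7892.5.
Government spending = 73 × 193 = 14089.
Net change = 2583 + 7892.5 − 14089 = -3613.5. The loss equals the DWL triangle ½·73·99.

Net change in total surplus = -$3613.5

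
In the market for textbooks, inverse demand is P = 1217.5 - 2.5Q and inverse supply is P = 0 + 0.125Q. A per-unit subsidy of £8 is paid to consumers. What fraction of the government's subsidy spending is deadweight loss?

Pre-subsidy: 1217.5 - 2.5Q = 0 + 0.125Q gives Q* = 9740/21 and P* = 2435/42.
With the rebate, buyers effectively pay Pb = Ps − 8, where Ps is the price sellers receive.
On the curves, Pb = 1217.5 - 2.5Q and Ps = 0 + 0.125Q; the wedge Ps − Pb = 8 gives 0 + 0.125Q − (1217.5 - 2.5Q) = 8, so Q' = 3268/7.
Then Pb = 1217.5 − 2.5·(3268/7) = 705/14 and Ps = 0 + 0.125·(3268/7) = 817/14.
ΔCS = ½(9740/21 + 3268/7)(2435/42 − 705/14) = 223360/63; ΔPS = ½(9740/21 + 3268/7)(817/14 − 2435/42) = 11168/63.
Government spending = 8 × 3268/7 = 26144/7.
DWL = ½ × 8 × (3268/7 − 9740/21) = 256/21; fraction = (256/21) / (26144/7) = 8/2451.

DWL / government spending = 8/2451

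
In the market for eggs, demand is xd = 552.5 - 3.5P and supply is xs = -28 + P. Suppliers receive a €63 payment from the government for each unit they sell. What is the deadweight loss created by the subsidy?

Pre-subsidy: 552.5 - 3.5P = -28 + P gives P* = 129, x* = 101.
With the subsidy, sellers receive Ps = Pb + 63 for each unit, where Pb is the price buyers pay.
Supply in terms of Pb becomes xs = -28 + 1(Pb + 63) = 35 + Pb. Setting this equal to demand: 552.5 - 3.5Pb = 35 + Pb, so Pb = 115.
Sellers receive Ps = 115 + 63 = 178; x' = 552.5 − 3.5·115 = 150.
The subsidy expands output by 150 − 101 = 49 past the efficient level; on those units the gap between marginal cost and willingness to pay runs from 0 up to 63.
DWL = ½ × 63 × 49 = 1543.5.

Deadweight loss = €1543.5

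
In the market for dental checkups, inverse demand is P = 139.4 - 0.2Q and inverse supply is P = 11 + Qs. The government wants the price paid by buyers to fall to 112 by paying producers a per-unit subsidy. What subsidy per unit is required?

At a buyer price of 112, quantity demanded is 697 − 5·112 = 137.
Sellers supply 137 only when they receive Ps = 11 + 1·137 = 148.
s = Ps − Pb = 148 − 112 = 36.

Required subsidy s = 36 per unit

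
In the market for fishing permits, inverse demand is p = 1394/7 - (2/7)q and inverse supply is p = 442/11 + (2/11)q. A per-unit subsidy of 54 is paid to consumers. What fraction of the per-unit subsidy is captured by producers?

Pre-subsidy: 1394/7 - (2/7)q = 442/11 + (2/11)q gives q* = 340 and p* = 102.
With the rebate, buyers effectively pay pb = ps − 54, where ps is the price sellers receive.
On the curves, pb = 1394/7 - (2/7)q and ps = 442/11 + (2/11)q; the wedge ps − pb = 54 gives 442/11 + (2/11)q − (1394/7 - (2/7)q) = 54, so q' = 455.5.
Then pb = 1394/7 − (2/7)·455.5 = 69 and ps = 442/11 + (2/11)·455.5 = 123.
Buyers' price falls by p* − pb = 102 − 69 = 33; sellers' price rises by ps − p* = 123 − 102 = 21.
So producers capture 21/54 = 7/18 of each unit of subsidy.

Producer share = 7/18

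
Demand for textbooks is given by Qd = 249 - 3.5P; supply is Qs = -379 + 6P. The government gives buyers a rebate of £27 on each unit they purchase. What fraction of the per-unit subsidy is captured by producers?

Pre-subsidy: 249 - 3.5P = -379 + 6P gives P* = 1256/19, Q* = 335/19.
With the rebate, buyers effectively pay Pb = Ps − 27, where Ps is the price sellers receive.
Demand in terms of Ps becomes Qd = 249 − 3.5(Ps − 27) = 343.5 - 3.5Ps. Setting this equal to supply: 343.5 - 3.5Ps = -379 + 6Ps, so Ps = 1445/19.
Buyers pay Pb = 1445/19 − 27 = 932/19; Q' = -379 + 6·(1445/19) = 1469/19.
Buyers' price falls by P* − Pb = 1256/19 − 932/19 = 324/19; sellers' price rises by Ps − P* = 1445/19 − 1256/19 = 189/19.
So producers capture (189/19)/27 = 7/19 of each unit of subsidy.

Producer share = 7/19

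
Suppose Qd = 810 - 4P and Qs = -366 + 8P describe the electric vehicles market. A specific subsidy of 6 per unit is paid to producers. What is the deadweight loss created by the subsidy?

Pre-subsidy: 810 - 4P = -366 + 8P gives P* = 98, Q* = 418.
With the subsidy, sellers receive Ps = Pb + 6 for each unit, where Pb is the price buyers pay.
Supply in terms of Pb becomes Qs = -366 + 8(Pb + 6) = -318 + 8Pb. Setting this equal to demand: 810 - 4Pb = -318 + 8Pb, so Pb = 94.
Sellers receive Ps = 94 + 6 = 100; Q' = 810 − 4·94 = 434.
The subsidy expands output by 434 − 418 = 16 past the efficient level; on those units the gap between marginal cost and willingness to pay runs from 0 up to 6.
DWL = ½ × 6 × 16 = 48.

Deadweight loss = 48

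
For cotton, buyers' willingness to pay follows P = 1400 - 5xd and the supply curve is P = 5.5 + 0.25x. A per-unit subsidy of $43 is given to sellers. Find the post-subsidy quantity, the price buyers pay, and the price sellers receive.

Pre-subsidy: 1400 - 5x = 5.5 + 0.25x gives x* = 5578/21 and P* = 1510/21.
With the subsidy, sellers receive Ps = Pb + 43 for each unit, where Pb is the price buyers pay.
On the curves, Pb = 1400 - 5x and Ps = 5.5 + 0.25x; the wedge Ps − Pb = 43 gives 5.5 + 0.25x − (1400 - 5x) = 43, so x' = 5750/21.
Then Pb = 1400 − 5·(5750/21) = 650/21 and Ps = 5.5 + 0.25·(5750/21) = 1553/21.

x' = 5750/21; buyers pay 650/21; sellers receive 1553/21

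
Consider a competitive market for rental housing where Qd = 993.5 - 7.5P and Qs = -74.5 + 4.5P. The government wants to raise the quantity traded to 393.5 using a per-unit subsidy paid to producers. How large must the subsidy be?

Required subsidy s = 24 per unit

At Q = 393.5, invert demand for the buyer price: Pb = (993.5 − 393.5)/7.5 = 80; invert supply for the seller price: Ps = (393.5 − (-74.5))/4.5 = 104.
The subsidy must fill the gap: s = Ps − Pb = 104 − 80 = 24.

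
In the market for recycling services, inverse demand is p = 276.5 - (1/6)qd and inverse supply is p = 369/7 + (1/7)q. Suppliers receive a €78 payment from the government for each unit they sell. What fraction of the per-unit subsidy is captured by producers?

Pre-subsidy: 276.5 - (1/6)q = 369/7 + (1/7)q gives q* = 723 and p* = 156.
With the subsidy, sellers receive ps = pb + 78 for each unit, where pb is the price buyers pay.
On the curves, pb = 276.5 - (1/6)q and ps = 369/7 + (1/7)q; the wedge ps − pb = 78 gives 369/7 + (1/7)q − (276.5 - (1/6)q) = 78, so q' = 975.
Then pb = 276.5 − (1/6)·975 = 114 and ps = 369/7 + (1/7)·975 = 192.
Buyers' price falls by p* − pb = 156 − 114 = 42; sellers' price rises by ps − p* = 192 − 156 = 36.
So producers capture 36/78 = 6/13 of each unit of subsidy.

Producer share = 6/13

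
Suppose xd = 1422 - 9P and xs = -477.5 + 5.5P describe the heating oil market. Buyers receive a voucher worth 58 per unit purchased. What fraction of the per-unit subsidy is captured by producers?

Producer share = 18/29

Pre-subsidy: 1422 - 9P = -477.5 + 5.5P gives P* = 131, x* = 243.
With the rebate, buyers effectively pay Pb = Ps − 58, where Ps is the price sellers receive.
Demand in terms of Ps becomes xd = 1422 − 9(Ps − 58) = 1944 - 9Ps. Setting this equal to supply: 1944 - 9Ps = -477.5 + 5.5Ps, so Ps = 167.
Buyers pay Pb = 167 − 58 = 109; x' = -477.5 + 5.5·167 = 441.
Buyers' price falls by P* − Pb = 131 − 109 = 22; sellers' price rises by Ps − P* = 167 − 131 = 36.
So producers capture 36/58 = 18/29 of each unit of subsidy.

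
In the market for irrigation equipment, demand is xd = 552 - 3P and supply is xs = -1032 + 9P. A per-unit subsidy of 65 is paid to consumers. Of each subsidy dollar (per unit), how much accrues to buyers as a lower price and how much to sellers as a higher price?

Pre-subsidy: 552 - 3P = -1032 + 9P gives P* = 132, x* = 156.
With the rebate, buyers effectively pay Pb = Ps − 65, where Ps is the price sellers receive.
Demand in terms of Ps becomes xd = 552 − 3(Ps − 65) = 747 - 3Ps. Setting this equal to supply: 747 - 3Ps = -1032 + 9Ps, so Ps = 148.25.
Buyers pay Pb = 148.25 − 65 = 83.25; x' = -1032 + 9·148.25 = 302.25.
Buyers' price falls by P* − Pb = 132 − 83.25 = 48.75; sellers' price rises by Ps − P* = 148.25 − 132 = 16.25.

Buyers gain 48.75 per unit; sellers gain 16.25 per unit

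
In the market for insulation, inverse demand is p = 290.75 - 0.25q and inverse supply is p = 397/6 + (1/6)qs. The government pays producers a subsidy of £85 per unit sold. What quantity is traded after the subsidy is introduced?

Pre-subsidy: 290.75 - 0.25q = 397/6 + (1/6)q gives q* = 539 and p* = 156.
With the subsidy, sellers receive ps = pb + 85 for each unit, where pb is the price buyers pay.
On the curves, pb = 290.75 - 0.25q and ps = 397/6 + (1/6)q; the wedge ps − pb = 85 gives 397/6 + (1/6)q − (290.75 - 0.25q) = 85, so q' = 743.
Then pb = 290.75 − 0.25·743 = 105 and ps = 397/6 + (1/6)·743 = 190.

q' = 743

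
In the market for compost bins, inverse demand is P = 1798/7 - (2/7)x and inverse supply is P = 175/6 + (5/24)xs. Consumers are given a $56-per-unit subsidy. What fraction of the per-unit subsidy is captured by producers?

Producer share = 35/83

Pre-subsidy: 1798/7 - (2/7)x = 175/6 + (5/24)x gives x* = 38252/83 and P* = 10390/83.
With the rebate, buyers effectively pay Pb = Ps − 56, where Ps is the price sellers receive.
On the curves, Pb = 1798/7 - (2/7)x and Ps = 175/6 + (5/24)x; the wedge Ps − Pb = 56 gives 175/6 + (5/24)x − (1798/7 - (2/7)x) = 56, so x' = 47660/83.
Then Pb = 1798/7 − (2/7)·(47660/83) = 7702/83 and Ps = 175/6 + (5/24)·(47660/83) = 12350/83.
Buyers' price falls by P* − Pb = 10390/83 − 7702/83 = 2688/83; sellers' price rises by Ps − P* = 12350/83 − 10390/83 = 1960/83.
So producers capture (1960/83)/56 = 35/83 of each unit of subsidy.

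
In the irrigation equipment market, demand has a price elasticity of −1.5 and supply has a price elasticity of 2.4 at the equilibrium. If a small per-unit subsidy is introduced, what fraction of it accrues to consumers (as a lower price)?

Consumer share = 8/13

For a small subsidy around the equilibrium, the benefit split depends on the relative slopes, which at a point are proportional to the elasticities.
Buyer share = εs/(εs + |εd|) = 2.4/(2.4 + 1.5) = 8/13; seller share = |εd|/(εs + |εd|) = 5/13.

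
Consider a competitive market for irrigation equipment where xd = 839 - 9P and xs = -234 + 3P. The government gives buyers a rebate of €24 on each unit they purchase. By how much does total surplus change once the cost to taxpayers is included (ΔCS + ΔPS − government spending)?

Net change in total surplus = -€648

Pre-subsidy: 839 - 9P = -234 + 3P gives P* = 1073/12, x* = 34.25.
With the rebate, buyers effectively pay Pb = Ps − 24, where Ps is the price sellers receive.
Demand in terms of Ps becomes xd = 839 − 9(Ps − 24) = 1055 - 9Ps. Setting this equal to supply: 1055 - 9Ps = -234 + 3Ps, so Ps = 1289/12.
Buyers pay Pb = 1289/12 − 24 = 1001/12; x' = -234 + 3·(1289/12) = 88.25.
ΔCS = ½(34.25 + 88.25)(1073/12 − 1001/12) = 367.5; ΔPS = ½(34.25 + 88.25)(1289/12 − 1073/12) = 1102.5.
Government spending = 24 × 88.25 = 2118.
Net change = 367.5 + 1102.5 − 2118 = -648. The loss equals the DWL triangle ½·24·54.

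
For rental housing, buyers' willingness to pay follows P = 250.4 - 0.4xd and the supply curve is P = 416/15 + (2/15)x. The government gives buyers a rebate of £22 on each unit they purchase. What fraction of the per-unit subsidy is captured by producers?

Pre-subsidy: 250.4 - 0.4x = 416/15 + (2/15)x gives x* = 417.5 and P* = 83.4.
With the rebate, buyers effectively pay Pb = Ps − 22, where Ps is the price sellers receive.
On the curves, Pb = 250.4 - 0.4x and Ps = 416/15 + (2/15)x; the wedge Ps − Pb = 22 gives 416/15 + (2/15)x − (250.4 - 0.4x) = 22, so x' = 458.75.
Then Pb = 250.4 − 0.4·458.75 = 66.9 and Ps = 416/15 + (2/15)·458.75 = 88.9.
Buyers' price falls by P* − Pb = 83.4 − 66.9 = 16.5; sellers' price rises by Ps − P* = 88.9 − 83.4 = 5.5.
So producers capture 5.5/22 = 0.25 of each unit of subsidy.

Producer share = 0.25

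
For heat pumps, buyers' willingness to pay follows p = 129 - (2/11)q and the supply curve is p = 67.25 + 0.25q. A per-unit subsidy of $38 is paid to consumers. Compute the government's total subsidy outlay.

Pre-subsidy: 129 - (2/11)q = 67.25 + 0.25q gives q* = 143 and p* = 103.
With the rebate, buyers effectively pay pb = ps − 38, where ps is the price sellers receive.
On the curves, pb = 129 - (2/11)q and ps = 67.25 + 0.25q; the wedge ps − pb = 38 gives 67.25 + 0.25q − (129 - (2/11)q) = 38, so q' = 231.
Then pb = 129 − (2/11)·231 = 87 and ps = 67.25 + 0.25·231 = 125.
Government outlay = subsidy × quantity = 38 × 231 = 8778.

Government cost = $8778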